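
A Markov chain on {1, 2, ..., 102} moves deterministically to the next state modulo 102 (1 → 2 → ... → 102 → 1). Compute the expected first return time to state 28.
E[T_28 | X_0 = 28] = 102

The chain cycles deterministically, so starting at state 28 it returns in exactly 102 steps. Equivalently, the stationary distribution is uniform π_j = 1/102 for every state j, so by Kac's formula E[T_28] = 1/π_28 = 102.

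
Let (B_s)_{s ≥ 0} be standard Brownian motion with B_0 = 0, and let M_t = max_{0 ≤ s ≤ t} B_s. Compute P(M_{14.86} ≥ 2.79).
P(M_{14.86} ≥ 2.79) = 2·P(B_{14.86} ≥ 2.79) = 2(1 − Φ(2.79/√14.86)) ≈ 0.4692

By the reflection principle for Brownian motion, P(M_t ≥ a) = 2 · P(B_t ≥ a) for a ≥ 0. Since B_t ~ N(0, t), P(B_t ≥ 2.79) = 1 − Φ(2.79/√t) = 1 − Φ(2.79/√14.86) = 1 − Φ(0.7238). So
  P(M_{14.86} ≥ 2.79) = 2(1 − Φ(0.7238)) ≈ 0.4692.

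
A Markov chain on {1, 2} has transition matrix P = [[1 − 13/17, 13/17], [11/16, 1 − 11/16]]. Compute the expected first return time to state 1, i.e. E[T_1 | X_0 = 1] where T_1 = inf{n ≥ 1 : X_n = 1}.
E[T_1 | X_0 = 1] = 1/π_1 = 395/187

For an irreducible recurrent Markov chain with stationary distribution π, E[T_i | X_0 = i] = 1/π_i (Kac's formula). Here π_1 = (11/16)/(13/17 + 11/16) = (11/16)/(395/272) = 187/395, so E[T_1 | X_0 = 1] = 1/π_1 = (13/17 + 11/16)/(11/16) = (395/272)/(11/16) = 395/187.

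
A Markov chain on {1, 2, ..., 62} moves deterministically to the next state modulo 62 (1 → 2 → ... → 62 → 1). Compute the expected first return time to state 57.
E[T_57 | X_0 = 57] = 62

The chain cycles deterministically, so starting at state 57 it returns in exactly 62 steps. Equivalently, the stationary distribution is uniform π_j = 1/62 for every state j, so by Kac's formula E[T_57] = 1/π_57 = 62.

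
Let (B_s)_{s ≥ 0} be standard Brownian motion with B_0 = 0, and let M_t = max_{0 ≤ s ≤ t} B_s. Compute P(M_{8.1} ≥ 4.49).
P(M_{8.1} ≥ 4.49) = 2·P(B_{8.1} ≥ 4.49) = 2(1 − Φ(4.49/√8.1)) ≈ 0.1147

By the reflection principle for Brownian motion, P(M_t ≥ a) = 2 · P(B_t ≥ a) for a ≥ 0. Since B_t ~ N(0, t), P(B_t ≥ 4.49) = 1 − Φ(4.49/√t) = 1 − Φ(4.49/√8.1) = 1 − Φ(1.5776). So
  P(M_{8.1} ≥ 4.49) = 2(1 − Φ(1.5776)) ≈ 0.1147.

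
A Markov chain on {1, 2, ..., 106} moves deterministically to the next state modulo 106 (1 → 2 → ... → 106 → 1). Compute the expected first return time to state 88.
E[T_88 | X_0 = 88] = 106

The chain cycles deterministically, so starting at state 88 it returns in exactly 106 steps. Equivalently, the stationary distribution is uniform π_j = 1/106 for every state j, so by Kac's formula E[T_88] = 1/π_88 = 106.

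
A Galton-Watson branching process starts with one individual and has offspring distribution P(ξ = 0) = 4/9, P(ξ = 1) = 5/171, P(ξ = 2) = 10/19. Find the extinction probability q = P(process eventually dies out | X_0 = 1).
q = 38/45

The pgf is f(s) = 4/9 + 5/171·s + 10/19·s². The extinction probability q is the smallest fixed point of f in [0, 1]. Setting s = f(s):
  10/19·s² + (5/171 − 1)·s + 4/9 = 0
  10/19·s² − (4/9 + 10/19)·s + 4/9 = 0
which factors as (s − 1)·(10/19·s − 4/9) = 0, giving roots s = 1 and s = (4/9)/(10/19) = 38/45.
Mean offspring μ = 5/171 + 2·10/19 = 185/171 > 1 (supercritical), so q < 1. The extinction probability is the smaller root: q = (4/9)/(10/19) = 38/45.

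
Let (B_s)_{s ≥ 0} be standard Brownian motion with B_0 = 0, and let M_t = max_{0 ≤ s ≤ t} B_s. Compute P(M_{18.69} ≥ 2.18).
P(M_{18.69} ≥ 2.18) = 2·P(B_{18.69} ≥ 2.18) = 2(1 − Φ(2.18/√18.69)) ≈ 0.6141

By the reflection principle for Brownian motion, P(M_t ≥ a) = 2 · P(B_t ≥ a) for a ≥ 0. Since B_t ~ N(0, t), P(B_t ≥ 2.18) = 1 − Φ(2.18/√t) = 1 − Φ(2.18/√18.69) = 1 − Φ(0.5043). So
  P(M_{18.69} ≥ 2.18) = 2(1 − Φ(0.5043)) ≈ 0.6141.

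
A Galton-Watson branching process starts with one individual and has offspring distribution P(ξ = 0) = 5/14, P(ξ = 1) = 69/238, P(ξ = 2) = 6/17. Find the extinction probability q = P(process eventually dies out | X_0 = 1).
q = 1

Mean offspring μ = 0·5/14 + 1·69/238 + 2·6/17 = 237/238 ≤ 1. For μ ≤ 1 with offspring not concentrated at 1, the Galton-Watson process goes extinct almost surely, so q = 1.
(Algebraic check: The pgf is f(s) = 5/14 + 69/238·s + 6/17·s². The extinction probability q is the smallest fixed point of f in [0, 1]. Setting s = f(s):
  6/17·s² + (69/238 − 1)·s + 5/14 = 0
  6/17·s² − (5/14 + 6/17)·s + 5/14 = 0
which factors as (s − 1)·(6/17·s − 5/14) = 0, giving roots s = 1 and s = (5/14)/(6/17) = 85/84. Since 85/84 ≥ 1, the smallest root in [0, 1] is s = 1.)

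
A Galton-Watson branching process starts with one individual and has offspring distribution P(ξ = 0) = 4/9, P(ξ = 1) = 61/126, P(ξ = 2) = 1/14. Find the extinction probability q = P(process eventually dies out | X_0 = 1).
q = 1

Mean offspring μ = 0·4/9 + 1·61/126 + 2·1/14 = 79/126 ≤ 1. For μ ≤ 1 with offspring not concentrated at 1, the Galton-Watson process goes extinct almost surely, so q = 1.
(Algebraic check: The pgf is f(s) = 4/9 + 61/126·s + 1/14·s². The extinction probability q is the smallest fixed point of f in [0, 1]. Setting s = f(s):
  1/14·s² + (61/126 − 1)·s + 4/9 = 0
  1/14·s² − (4/9 + 1/14)·s + 4/9 = 0
which factors as (s − 1)·(1/14·s − 4/9) = 0, giving roots s = 1 and s = (4/9)/(1/14) = 56/9. Since 56/9 ≥ 1, the smallest root in [0, 1] is s = 1.)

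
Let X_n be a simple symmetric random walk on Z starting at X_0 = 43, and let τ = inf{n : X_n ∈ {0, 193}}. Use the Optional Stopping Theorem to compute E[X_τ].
E[X_τ] = 43

X_n is a martingale and τ is a bounded-mean stopping time (indeed τ is finite a.s. with bounded expectation since the walk is in a bounded region). By the OST, E[X_τ] = E[X_0] = 43. Equivalently: E[X_τ] = 193 · P(hit 193 first) + 0 · P(hit 0 first) = 193 · (43/193) = 43.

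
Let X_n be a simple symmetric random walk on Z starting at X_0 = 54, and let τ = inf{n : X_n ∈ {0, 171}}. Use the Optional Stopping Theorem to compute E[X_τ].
E[X_τ] = 54

X_n is a martingale and τ is a bounded-mean stopping time (indeed τ is finite a.s. with bounded expectation since the walk is in a bounded region). By the OST, E[X_τ] = E[X_0] = 54. Equivalently: E[X_τ] = 171 · P(hit 171 first) + 0 · P(hit 0 first) = 171 · (54/171) = 54.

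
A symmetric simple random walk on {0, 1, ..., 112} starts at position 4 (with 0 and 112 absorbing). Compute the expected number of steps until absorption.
E[τ | X_0 = 4] = 432

Let v_k = E[τ | X_0 = k]. Boundary: v_0 = v_112 = 0. Recurrence: v_k = 1 + (v_{k-1} + v_{k+1})/2 for 1 ≤ k ≤ 111. The particular solution to v_k − (v_{k-1} + v_{k+1})/2 = 1 is v_k = −k^2. Adding homogeneous solution A + B k and matching boundaries gives v_k = k (112 − k). Substituting k = 4: v_4 = 4 · 108 = 432.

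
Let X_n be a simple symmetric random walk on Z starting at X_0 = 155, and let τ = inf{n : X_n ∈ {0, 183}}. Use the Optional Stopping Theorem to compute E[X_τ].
E[X_τ] = 155

X_n is a martingale and τ is a bounded-mean stopping time (indeed τ is finite a.s. with bounded expectation since the walk is in a bounded region). By the OST, E[X_τ] = E[X_0] = 155. Equivalently: E[X_τ] = 183 · P(hit 183 first) + 0 · P(hit 0 first) = 183 · (155/183) = 155.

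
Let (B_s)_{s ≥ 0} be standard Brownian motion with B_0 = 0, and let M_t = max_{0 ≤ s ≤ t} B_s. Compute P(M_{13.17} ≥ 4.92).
P(M_{13.17} ≥ 4.92) = 2·P(B_{13.17} ≥ 4.92) = 2(1 − Φ(4.92/√13.17)) ≈ 0.1752

By the reflection principle for Brownian motion, P(M_t ≥ a) = 2 · P(B_t ≥ a) for a ≥ 0. Since B_t ~ N(0, t), P(B_t ≥ 4.92) = 1 − Φ(4.92/√t) = 1 − Φ(4.92/√13.17) = 1 − Φ(1.3557). So
  P(M_{13.17} ≥ 4.92) = 2(1 − Φ(1.3557)) ≈ 0.1752.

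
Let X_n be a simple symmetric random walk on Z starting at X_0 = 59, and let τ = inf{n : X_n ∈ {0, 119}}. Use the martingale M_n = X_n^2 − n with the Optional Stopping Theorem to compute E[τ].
E[τ] = 3540

M_n = X_n^2 − n is a martingale (since E[X_{n+1}^2 | F_n] = X_n^2 + 1). By OST (τ has finite mean in a bounded region), E[M_τ] = E[M_0] = X_0^2 − 0 = 59^2 = 3481. Also E[M_τ] = E[X_τ^2] − E[τ]. The walk exits at 0 or 119, with P(hit 119 first) = 59/119, so E[X_τ^2] = 119^2 · 59/119 + 0 = 7021. Thus E[τ] = E[X_τ^2] − E[M_τ] = 7021 − 3481 = 3540 = 59(119 − 59) = 3540.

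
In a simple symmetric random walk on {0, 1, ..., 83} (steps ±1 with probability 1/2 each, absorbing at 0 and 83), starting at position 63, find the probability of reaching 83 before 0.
P(hit 83 before 0) = 63/83

Let u_k = P(hit 83 before 0 | start at k). Then u_0 = 0, u_83 = 1, and u_k = u_{k-1}/2 + u_{k+1}/2 for 1 ≤ k ≤ 82. This harmonic recurrence is solved by u_k = k/83, giving u_63 = 63/83.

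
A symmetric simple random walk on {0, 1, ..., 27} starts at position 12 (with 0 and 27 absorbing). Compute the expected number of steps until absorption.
E[τ | X_0 = 12] = 180

Let v_k = E[τ | X_0 = k]. Boundary: v_0 = v_27 = 0. Recurrence: v_k = 1 + (v_{k-1} + v_{k+1})/2 for 1 ≤ k ≤ 26. The particular solution to v_k − (v_{k-1} + v_{k+1})/2 = 1 is v_k = −k^2. Adding homogeneous solution A + B k and matching boundaries gives v_k = k (27 − k). Substituting k = 12: v_12 = 12 · 15 = 180.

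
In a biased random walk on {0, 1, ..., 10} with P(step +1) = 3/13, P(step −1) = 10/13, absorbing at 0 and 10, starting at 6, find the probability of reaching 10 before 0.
P(hit 10 before 0) = (1 − (10/3)^6) / (1 − (10/3)^10) = 889461/109889461

Let u_k denote P(reach 10 before 0 | start at k). Boundary: u_0 = 0, u_10 = 1. Recurrence: u_k = 3/13·u_{k+1} + 10/13·u_{k-1} for 1 ≤ k ≤ 9. Try u_k = A + B·r^k with r = q/p = (10/13)/(3/13) = 10/3. Substitution satisfies the recurrence; boundary conditions give:
  u_k = (1 − r^k) / (1 − r^N) = (1 − (10/3)^6) / (1 − (10/3)^10) = 889461/109889461.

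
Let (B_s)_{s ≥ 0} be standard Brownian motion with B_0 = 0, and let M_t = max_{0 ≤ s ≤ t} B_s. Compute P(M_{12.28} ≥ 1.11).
P(M_{12.28} ≥ 1.11) = 2·P(B_{12.28} ≥ 1.11) = 2(1 − Φ(1.11/√12.28)) ≈ 0.7514

By the reflection principle for Brownian motion, P(M_t ≥ a) = 2 · P(B_t ≥ a) for a ≥ 0. Since B_t ~ N(0, t), P(B_t ≥ 1.11) = 1 − Φ(1.11/√t) = 1 − Φ(1.11/√12.28) = 1 − Φ(0.3168). So
  P(M_{12.28} ≥ 1.11) = 2(1 − Φ(0.3168)) ≈ 0.7514.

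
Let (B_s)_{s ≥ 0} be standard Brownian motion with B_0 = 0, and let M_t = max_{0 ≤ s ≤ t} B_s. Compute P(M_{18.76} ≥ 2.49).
P(M_{18.76} ≥ 2.49) = 2·P(B_{18.76} ≥ 2.49) = 2(1 − Φ(2.49/√18.76)) ≈ 0.5654

By the reflection principle for Brownian motion, P(M_t ≥ a) = 2 · P(B_t ≥ a) for a ≥ 0. Since B_t ~ N(0, t), P(B_t ≥ 2.49) = 1 − Φ(2.49/√t) = 1 − Φ(2.49/√18.76) = 1 − Φ(0.5749). So
  P(M_{18.76} ≥ 2.49) = 2(1 − Φ(0.5749)) ≈ 0.5654.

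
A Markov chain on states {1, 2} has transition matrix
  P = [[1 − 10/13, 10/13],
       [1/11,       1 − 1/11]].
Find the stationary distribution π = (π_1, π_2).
π_1 = 13/123, π_2 = 110/123

Solve πP = π with π_1 + π_2 = 1. From πP = π: π_1 · (1 − 10/13) + π_2 · 1/11 = π_1 ⇒ π_2 · 1/11 = π_1 · 10/13 ⇒ π_2/π_1 = (10/13)/(1/11) = 110/13. Together with π_1 + π_2 = 1:
  π_1 = (1/11)/(10/13 + 1/11) = (1/11)/(123/143) = 13/123,
  π_2 = (10/13)/(10/13 + 1/11) = (10/13)/(123/143) = 110/123.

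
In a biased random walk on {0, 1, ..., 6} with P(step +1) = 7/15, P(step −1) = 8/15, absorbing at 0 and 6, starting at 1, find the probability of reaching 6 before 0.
P(hit 6 before 0) = (1 − (8/7)^1) / (1 − (8/7)^6) = 16807/144495

Let u_k denote P(reach 6 before 0 | start at k). Boundary: u_0 = 0, u_6 = 1. Recurrence: u_k = 7/15·u_{k+1} + 8/15·u_{k-1} for 1 ≤ k ≤ 5. Try u_k = A + B·r^k with r = q/p = (8/15)/(7/15) = 8/7. Substitution satisfies the recurrence; boundary conditions give:
  u_k = (1 − r^k) / (1 − r^N) = (1 − (8/7)^1) / (1 − (8/7)^6) = 16807/144495.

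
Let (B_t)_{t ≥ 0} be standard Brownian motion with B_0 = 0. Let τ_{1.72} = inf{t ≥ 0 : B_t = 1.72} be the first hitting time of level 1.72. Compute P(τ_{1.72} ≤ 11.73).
P(τ_{1.72} ≤ 11.73) = 2(1 − Φ(1.72/√11.73)) = 2(1 − Φ(0.5022)) ≈ 0.6155

By the reflection principle for standard BM, P(τ_b ≤ t) = 2 · P(B_t ≥ b). Since B_t ~ N(0, t), P(B_t ≥ 1.72) = 1 − Φ(1.72/√t) = 1 − Φ(1.72/√11.73) = 1 − Φ(0.5022) ≈ 0.30776. Doubling: P(τ_{1.72} ≤ 11.73) ≈ 2 · 0.30776 = 0.61552 ≈ 0.6155.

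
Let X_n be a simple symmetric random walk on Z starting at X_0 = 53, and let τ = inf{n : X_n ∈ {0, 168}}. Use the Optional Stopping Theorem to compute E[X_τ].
E[X_τ] = 53

X_n is a martingale and τ is a bounded-mean stopping time (indeed τ is finite a.s. with bounded expectation since the walk is in a bounded region). By the OST, E[X_τ] = E[X_0] = 53. Equivalently: E[X_τ] = 168 · P(hit 168 first) + 0 · P(hit 0 first) = 168 · (53/168) = 53.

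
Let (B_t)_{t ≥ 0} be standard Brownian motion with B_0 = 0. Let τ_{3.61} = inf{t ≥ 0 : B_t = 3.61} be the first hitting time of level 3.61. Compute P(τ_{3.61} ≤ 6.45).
P(τ_{3.61} ≤ 6.45) = 2(1 − Φ(3.61/√6.45)) = 2(1 − Φ(1.4214)) ≈ 0.1552

By the reflection principle for standard BM, P(τ_b ≤ t) = 2 · P(B_t ≥ b). Since B_t ~ N(0, t), P(B_t ≥ 3.61) = 1 − Φ(3.61/√t) = 1 − Φ(3.61/√6.45) = 1 − Φ(1.4214) ≈ 0.07760. Doubling: P(τ_{3.61} ≤ 6.45) ≈ 2 · 0.07760 = 0.15520 ≈ 0.1552.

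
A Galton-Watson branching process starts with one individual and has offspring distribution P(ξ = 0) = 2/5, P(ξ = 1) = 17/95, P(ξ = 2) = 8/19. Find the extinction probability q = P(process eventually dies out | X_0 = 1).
q = 19/20

The pgf is f(s) = 2/5 + 17/95·s + 8/19·s². The extinction probability q is the smallest fixed point of f in [0, 1]. Setting s = f(s):
  8/19·s² + (17/95 − 1)·s + 2/5 = 0
  8/19·s² − (2/5 + 8/19)·s + 2/5 = 0
which factors as (s − 1)·(8/19·s − 2/5) = 0, giving roots s = 1 and s = (2/5)/(8/19) = 19/20.
Mean offspring μ = 17/95 + 2·8/19 = 97/95 > 1 (supercritical), so q < 1. The extinction probability is the smaller root: q = (2/5)/(8/19) = 19/20.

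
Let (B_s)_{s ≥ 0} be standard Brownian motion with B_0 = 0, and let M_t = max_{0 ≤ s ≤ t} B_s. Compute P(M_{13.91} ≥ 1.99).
P(M_{13.91} ≥ 1.99) = 2·P(B_{13.91} ≥ 1.99) = 2(1 − Φ(1.99/√13.91)) ≈ 0.5936

By the reflection principle for Brownian motion, P(M_t ≥ a) = 2 · P(B_t ≥ a) for a ≥ 0. Since B_t ~ N(0, t), P(B_t ≥ 1.99) = 1 − Φ(1.99/√t) = 1 − Φ(1.99/√13.91) = 1 − Φ(0.5336). So
  P(M_{13.91} ≥ 1.99) = 2(1 − Φ(0.5336)) ≈ 0.5936.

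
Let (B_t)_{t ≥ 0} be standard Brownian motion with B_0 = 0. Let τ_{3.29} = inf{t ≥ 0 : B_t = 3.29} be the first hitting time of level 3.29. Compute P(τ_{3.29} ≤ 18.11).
P(τ_{3.29} ≤ 18.11) = 2(1 − Φ(3.29/√18.11)) = 2(1 − Φ(0.7731)) ≈ 0.4395

By the reflection principle for standard BM, P(τ_b ≤ t) = 2 · P(B_t ≥ b). Since B_t ~ N(0, t), P(B_t ≥ 3.29) = 1 − Φ(3.29/√t) = 1 − Φ(3.29/√18.11) = 1 − Φ(0.7731) ≈ 0.21973. Doubling: P(τ_{3.29} ≤ 18.11) ≈ 2 · 0.21973 = 0.43946 ≈ 0.4395.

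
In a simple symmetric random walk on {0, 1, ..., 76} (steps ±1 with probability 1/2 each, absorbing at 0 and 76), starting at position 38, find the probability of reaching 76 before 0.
P(hit 76 before 0) = 38/76 = 1/2

Let u_k = P(hit 76 before 0 | start at k). Then u_0 = 0, u_76 = 1, and u_k = u_{k-1}/2 + u_{k+1}/2 for 1 ≤ k ≤ 75. This harmonic recurrence is solved by u_k = k/76, giving u_38 = 38/76 = 1/2.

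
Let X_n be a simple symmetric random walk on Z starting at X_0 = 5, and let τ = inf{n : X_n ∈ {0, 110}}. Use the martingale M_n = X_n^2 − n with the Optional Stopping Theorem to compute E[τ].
E[τ] = 525

M_n = X_n^2 − n is a martingale (since E[X_{n+1}^2 | F_n] = X_n^2 + 1). By OST (τ has finite mean in a bounded region), E[M_τ] = E[M_0] = X_0^2 − 0 = 5^2 = 25. Also E[M_τ] = E[X_τ^2] − E[τ]. The walk exits at 0 or 110, with P(hit 110 first) = 5/110, so E[X_τ^2] = 110^2 · 5/110 + 0 = 550. Thus E[τ] = E[X_τ^2] − E[M_τ] = 550 − 25 = 525 = 5(110 − 5) = 525.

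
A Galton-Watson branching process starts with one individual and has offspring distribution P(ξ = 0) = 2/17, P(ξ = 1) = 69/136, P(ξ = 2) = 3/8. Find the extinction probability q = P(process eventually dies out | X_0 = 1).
q = 16/51

The pgf is f(s) = 2/17 + 69/136·s + 3/8·s². The extinction probability q is the smallest fixed point of f in [0, 1]. Setting s = f(s):
  3/8·s² + (69/136 − 1)·s + 2/17 = 0
  3/8·s² − (2/17 + 3/8)·s + 2/17 = 0
which factors as (s − 1)·(3/8·s − 2/17) = 0, giving roots s = 1 and s = (2/17)/(3/8) = 16/51.
Mean offspring μ = 69/136 + 2·3/8 = 171/136 > 1 (supercritical), so q < 1. The extinction probability is the smaller root: q = (2/17)/(3/8) = 16/51.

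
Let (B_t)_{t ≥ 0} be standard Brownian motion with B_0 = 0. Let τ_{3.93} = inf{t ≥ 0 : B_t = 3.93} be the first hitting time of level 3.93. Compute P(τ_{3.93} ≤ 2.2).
P(τ_{3.93} ≤ 2.2) = 2(1 − Φ(3.93/√2.2)) = 2(1 − Φ(2.6496)) ≈ 0.0081

By the reflection principle for standard BM, P(τ_b ≤ t) = 2 · P(B_t ≥ b). Since B_t ~ N(0, t), P(B_t ≥ 3.93) = 1 − Φ(3.93/√t) = 1 − Φ(3.93/√2.2) = 1 − Φ(2.6496) ≈ 0.00403. Doubling: P(τ_{3.93} ≤ 2.2) ≈ 2 · 0.00403 = 0.00806 ≈ 0.0081.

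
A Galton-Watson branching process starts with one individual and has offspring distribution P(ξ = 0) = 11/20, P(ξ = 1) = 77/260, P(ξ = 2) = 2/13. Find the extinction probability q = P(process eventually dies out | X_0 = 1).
q = 1

Mean offspring μ = 0·11/20 + 1·77/260 + 2·2/13 = 157/260 ≤ 1. For μ ≤ 1 with offspring not concentrated at 1, the Galton-Watson process goes extinct almost surely, so q = 1.
(Algebraic check: The pgf is f(s) = 11/20 + 77/260·s + 2/13·s². The extinction probability q is the smallest fixed point of f in [0, 1]. Setting s = f(s):
  2/13·s² + (77/260 − 1)·s + 11/20 = 0
  2/13·s² − (11/20 + 2/13)·s + 11/20 = 0
which factors as (s − 1)·(2/13·s − 11/20) = 0, giving roots s = 1 and s = (11/20)/(2/13) = 143/40. Since 143/40 ≥ 1, the smallest root in [0, 1] is s = 1.)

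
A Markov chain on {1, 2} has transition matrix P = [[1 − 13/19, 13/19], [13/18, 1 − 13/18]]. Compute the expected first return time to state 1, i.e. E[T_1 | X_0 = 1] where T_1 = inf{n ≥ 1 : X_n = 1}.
E[T_1 | X_0 = 1] = 1/π_1 = 37/19

For an irreducible recurrent Markov chain with stationary distribution π, E[T_i | X_0 = i] = 1/π_i (Kac's formula). Here π_1 = (13/18)/(13/19 + 13/18) = (13/18)/(481/342) = 19/37, so E[T_1 | X_0 = 1] = 1/π_1 = (13/19 + 13/18)/(13/18) = (481/342)/(13/18) = 37/19.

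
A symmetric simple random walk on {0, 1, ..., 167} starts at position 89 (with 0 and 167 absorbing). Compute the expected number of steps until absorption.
E[τ | X_0 = 89] = 6942

Let v_k = E[τ | X_0 = k]. Boundary: v_0 = v_167 = 0. Recurrence: v_k = 1 + (v_{k-1} + v_{k+1})/2 for 1 ≤ k ≤ 166. The particular solution to v_k − (v_{k-1} + v_{k+1})/2 = 1 is v_k = −k^2. Adding homogeneous solution A + B k and matching boundaries gives v_k = k (167 − k). Substituting k = 89: v_89 = 89 · 78 = 6942.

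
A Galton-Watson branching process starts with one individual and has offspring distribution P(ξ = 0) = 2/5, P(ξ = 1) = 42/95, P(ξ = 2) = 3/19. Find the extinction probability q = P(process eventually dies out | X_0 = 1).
q = 1

Mean offspring μ = 0·2/5 + 1·42/95 + 2·3/19 = 72/95 ≤ 1. For μ ≤ 1 with offspring not concentrated at 1, the Galton-Watson process goes extinct almost surely, so q = 1.
(Algebraic check: The pgf is f(s) = 2/5 + 42/95·s + 3/19·s². The extinction probability q is the smallest fixed point of f in [0, 1]. Setting s = f(s):
  3/19·s² + (42/95 − 1)·s + 2/5 = 0
  3/19·s² − (2/5 + 3/19)·s + 2/5 = 0
which factors as (s − 1)·(3/19·s − 2/5) = 0, giving roots s = 1 and s = (2/5)/(3/19) = 38/15. Since 38/15 ≥ 1, the smallest root in [0, 1] is s = 1.)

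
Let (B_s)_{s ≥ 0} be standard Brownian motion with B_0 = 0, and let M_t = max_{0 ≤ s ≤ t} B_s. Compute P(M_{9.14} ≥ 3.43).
P(M_{9.14} ≥ 3.43) = 2·P(B_{9.14} ≥ 3.43) = 2(1 − Φ(3.43/√9.14)) ≈ 0.2566

By the reflection principle for Brownian motion, P(M_t ≥ a) = 2 · P(B_t ≥ a) for a ≥ 0. Since B_t ~ N(0, t), P(B_t ≥ 3.43) = 1 − Φ(3.43/√t) = 1 − Φ(3.43/√9.14) = 1 − Φ(1.1345). So
  P(M_{9.14} ≥ 3.43) = 2(1 − Φ(1.1345)) ≈ 0.2566.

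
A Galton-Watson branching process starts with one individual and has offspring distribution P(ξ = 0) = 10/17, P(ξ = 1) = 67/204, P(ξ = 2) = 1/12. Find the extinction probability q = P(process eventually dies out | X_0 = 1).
q = 1

Mean offspring μ = 0·10/17 + 1·67/204 + 2·1/12 = 101/204 ≤ 1. For μ ≤ 1 with offspring not concentrated at 1, the Galton-Watson process goes extinct almost surely, so q = 1.
(Algebraic check: The pgf is f(s) = 10/17 + 67/204·s + 1/12·s². The extinction probability q is the smallest fixed point of f in [0, 1]. Setting s = f(s):
  1/12·s² + (67/204 − 1)·s + 10/17 = 0
  1/12·s² − (10/17 + 1/12)·s + 10/17 = 0
which factors as (s − 1)·(1/12·s − 10/17) = 0, giving roots s = 1 and s = (10/17)/(1/12) = 120/17. Since 120/17 ≥ 1, the smallest root in [0, 1] is s = 1.)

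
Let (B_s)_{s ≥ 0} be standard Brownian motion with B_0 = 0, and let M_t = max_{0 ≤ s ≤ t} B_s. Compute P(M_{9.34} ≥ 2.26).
P(M_{9.34} ≥ 2.26) = 2·P(B_{9.34} ≥ 2.26) = 2(1 − Φ(2.26/√9.34)) ≈ 0.4596

By the reflection principle for Brownian motion, P(M_t ≥ a) = 2 · P(B_t ≥ a) for a ≥ 0. Since B_t ~ N(0, t), P(B_t ≥ 2.26) = 1 − Φ(2.26/√t) = 1 − Φ(2.26/√9.34) = 1 − Φ(0.7395). So
  P(M_{9.34} ≥ 2.26) = 2(1 − Φ(0.7395)) ≈ 0.4596.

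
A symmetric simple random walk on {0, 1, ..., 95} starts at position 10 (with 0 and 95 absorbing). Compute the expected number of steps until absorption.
E[τ | X_0 = 10] = 850

Let v_k = E[τ | X_0 = k]. Boundary: v_0 = v_95 = 0. Recurrence: v_k = 1 + (v_{k-1} + v_{k+1})/2 for 1 ≤ k ≤ 94. The particular solution to v_k − (v_{k-1} + v_{k+1})/2 = 1 is v_k = −k^2. Adding homogeneous solution A + B k and matching boundaries gives v_k = k (95 − k). Substituting k = 10: v_10 = 10 · 85 = 850.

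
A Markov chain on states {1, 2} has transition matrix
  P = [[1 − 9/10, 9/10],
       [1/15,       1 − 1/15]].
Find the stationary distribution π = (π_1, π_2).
π_1 = 2/29, π_2 = 27/29

Solve πP = π with π_1 + π_2 = 1. From πP = π: π_1 · (1 − 9/10) + π_2 · 1/15 = π_1 ⇒ π_2 · 1/15 = π_1 · 9/10 ⇒ π_2/π_1 = (9/10)/(1/15) = 27/2. Together with π_1 + π_2 = 1:
  π_1 = (1/15)/(9/10 + 1/15) = (1/15)/(29/30) = 2/29,
  π_2 = (9/10)/(9/10 + 1/15) = (9/10)/(29/30) = 27/29.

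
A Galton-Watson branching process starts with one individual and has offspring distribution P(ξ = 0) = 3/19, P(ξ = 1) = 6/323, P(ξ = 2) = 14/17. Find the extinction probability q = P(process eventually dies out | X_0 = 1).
q = 51/266

The pgf is f(s) = 3/19 + 6/323·s + 14/17·s². The extinction probability q is the smallest fixed point of f in [0, 1]. Setting s = f(s):
  14/17·s² + (6/323 − 1)·s + 3/19 = 0
  14/17·s² − (3/19 + 14/17)·s + 3/19 = 0
which factors as (s − 1)·(14/17·s − 3/19) = 0, giving roots s = 1 and s = (3/19)/(14/17) = 51/266.
Mean offspring μ = 6/323 + 2·14/17 = 538/323 > 1 (supercritical), so q < 1. The extinction probability is the smaller root: q = (3/19)/(14/17) = 51/266.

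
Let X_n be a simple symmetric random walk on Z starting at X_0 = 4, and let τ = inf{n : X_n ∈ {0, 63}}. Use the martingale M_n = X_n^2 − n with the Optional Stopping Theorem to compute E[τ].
E[τ] = 236

M_n = X_n^2 − n is a martingale (since E[X_{n+1}^2 | F_n] = X_n^2 + 1). By OST (τ has finite mean in a bounded region), E[M_τ] = E[M_0] = X_0^2 − 0 = 4^2 = 16. Also E[M_τ] = E[X_τ^2] − E[τ]. The walk exits at 0 or 63, with P(hit 63 first) = 4/63, so E[X_τ^2] = 63^2 · 4/63 + 0 = 252. Thus E[τ] = E[X_τ^2] − E[M_τ] = 252 − 16 = 236 = 4(63 − 4) = 236.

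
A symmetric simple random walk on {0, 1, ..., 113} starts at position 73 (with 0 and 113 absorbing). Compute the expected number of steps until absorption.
E[τ | X_0 = 73] = 2920

Let v_k = E[τ | X_0 = k]. Boundary: v_0 = v_113 = 0. Recurrence: v_k = 1 + (v_{k-1} + v_{k+1})/2 for 1 ≤ k ≤ 112. The particular solution to v_k − (v_{k-1} + v_{k+1})/2 = 1 is v_k = −k^2. Adding homogeneous solution A + B k and matching boundaries gives v_k = k (113 − k). Substituting k = 73: v_73 = 73 · 40 = 2920.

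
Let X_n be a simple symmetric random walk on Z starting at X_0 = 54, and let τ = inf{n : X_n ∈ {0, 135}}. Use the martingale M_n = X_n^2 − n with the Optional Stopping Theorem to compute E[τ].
E[τ] = 4374

M_n = X_n^2 − n is a martingale (since E[X_{n+1}^2 | F_n] = X_n^2 + 1). By OST (τ has finite mean in a bounded region), E[M_τ] = E[M_0] = X_0^2 − 0 = 54^2 = 2916. Also E[M_τ] = E[X_τ^2] − E[τ]. The walk exits at 0 or 135, with P(hit 135 first) = 54/135, so E[X_τ^2] = 135^2 · 54/135 + 0 = 7290. Thus E[τ] = E[X_τ^2] − E[M_τ] = 7290 − 2916 = 4374 = 54(135 − 54) = 4374.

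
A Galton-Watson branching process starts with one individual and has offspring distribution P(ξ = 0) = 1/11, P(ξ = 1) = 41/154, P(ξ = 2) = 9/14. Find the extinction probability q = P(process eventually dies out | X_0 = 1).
q = 14/99

The pgf is f(s) = 1/11 + 41/154·s + 9/14·s². The extinction probability q is the smallest fixed point of f in [0, 1]. Setting s = f(s):
  9/14·s² + (41/154 − 1)·s + 1/11 = 0
  9/14·s² − (1/11 + 9/14)·s + 1/11 = 0
which factors as (s − 1)·(9/14·s − 1/11) = 0, giving roots s = 1 and s = (1/11)/(9/14) = 14/99.
Mean offspring μ = 41/154 + 2·9/14 = 239/154 > 1 (supercritical), so q < 1. The extinction probability is the smaller root: q = (1/11)/(9/14) = 14/99.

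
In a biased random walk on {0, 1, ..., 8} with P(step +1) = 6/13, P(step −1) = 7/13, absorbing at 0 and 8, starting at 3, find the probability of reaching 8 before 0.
P(hit 8 before 0) = (1 − (7/6)^3) / (1 − (7/6)^8) = 987552/4085185

Let u_k denote P(reach 8 before 0 | start at k). Boundary: u_0 = 0, u_8 = 1. Recurrence: u_k = 6/13·u_{k+1} + 7/13·u_{k-1} for 1 ≤ k ≤ 7. Try u_k = A + B·r^k with r = q/p = (7/13)/(6/13) = 7/6. Substitution satisfies the recurrence; boundary conditions give:
  u_k = (1 − r^k) / (1 − r^N) = (1 − (7/6)^3) / (1 − (7/6)^8) = 987552/4085185.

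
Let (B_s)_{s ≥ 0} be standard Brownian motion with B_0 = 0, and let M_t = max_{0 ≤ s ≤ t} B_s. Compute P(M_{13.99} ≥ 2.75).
P(M_{13.99} ≥ 2.75) = 2·P(B_{13.99} ≥ 2.75) = 2(1 − Φ(2.75/√13.99)) ≈ 0.4622

By the reflection principle for Brownian motion, P(M_t ≥ a) = 2 · P(B_t ≥ a) for a ≥ 0. Since B_t ~ N(0, t), P(B_t ≥ 2.75) = 1 − Φ(2.75/√t) = 1 − Φ(2.75/√13.99) = 1 − Φ(0.7352). So
  P(M_{13.99} ≥ 2.75) = 2(1 − Φ(0.7352)) ≈ 0.4622.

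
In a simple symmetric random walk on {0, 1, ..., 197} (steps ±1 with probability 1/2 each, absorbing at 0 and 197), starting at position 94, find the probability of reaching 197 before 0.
P(hit 197 before 0) = 94/197

Let u_k = P(hit 197 before 0 | start at k). Then u_0 = 0, u_197 = 1, and u_k = u_{k-1}/2 + u_{k+1}/2 for 1 ≤ k ≤ 196. This harmonic recurrence is solved by u_k = k/197, giving u_94 = 94/197.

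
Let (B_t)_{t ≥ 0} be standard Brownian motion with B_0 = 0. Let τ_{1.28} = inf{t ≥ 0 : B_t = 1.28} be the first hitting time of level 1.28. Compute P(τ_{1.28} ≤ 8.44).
P(τ_{1.28} ≤ 8.44) = 2(1 − Φ(1.28/√8.44)) = 2(1 − Φ(0.4406)) ≈ 0.6595

By the reflection principle for standard BM, P(τ_b ≤ t) = 2 · P(B_t ≥ b). Since B_t ~ N(0, t), P(B_t ≥ 1.28) = 1 − Φ(1.28/√t) = 1 − Φ(1.28/√8.44) = 1 − Φ(0.4406) ≈ 0.32975. Doubling: P(τ_{1.28} ≤ 8.44) ≈ 2 · 0.32975 = 0.65950 ≈ 0.6595.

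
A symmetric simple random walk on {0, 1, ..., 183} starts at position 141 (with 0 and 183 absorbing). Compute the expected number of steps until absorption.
E[τ | X_0 = 141] = 5922

Let v_k = E[τ | X_0 = k]. Boundary: v_0 = v_183 = 0. Recurrence: v_k = 1 + (v_{k-1} + v_{k+1})/2 for 1 ≤ k ≤ 182. The particular solution to v_k − (v_{k-1} + v_{k+1})/2 = 1 is v_k = −k^2. Adding homogeneous solution A + B k and matching boundaries gives v_k = k (183 − k). Substituting k = 141: v_141 = 141 · 42 = 5922.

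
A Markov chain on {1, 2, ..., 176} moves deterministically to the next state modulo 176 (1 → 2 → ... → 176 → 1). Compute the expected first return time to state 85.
E[T_85 | X_0 = 85] = 176

The chain cycles deterministically, so starting at state 85 it returns in exactly 176 steps. Equivalently, the stationary distribution is uniform π_j = 1/176 for every state j, so by Kac's formula E[T_85] = 1/π_85 = 176.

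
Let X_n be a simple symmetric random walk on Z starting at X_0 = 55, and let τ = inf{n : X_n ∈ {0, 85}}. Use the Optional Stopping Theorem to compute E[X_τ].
E[X_τ] = 55

X_n is a martingale and τ is a bounded-mean stopping time (indeed τ is finite a.s. with bounded expectation since the walk is in a bounded region). By the OST, E[X_τ] = E[X_0] = 55. Equivalently: E[X_τ] = 85 · P(hit 85 first) + 0 · P(hit 0 first) = 85 · (55/85) = 55.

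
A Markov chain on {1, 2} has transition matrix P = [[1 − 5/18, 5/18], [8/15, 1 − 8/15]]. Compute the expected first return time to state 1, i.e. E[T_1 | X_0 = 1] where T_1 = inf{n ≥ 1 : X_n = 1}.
E[T_1 | X_0 = 1] = 1/π_1 = 73/48

For an irreducible recurrent Markov chain with stationary distribution π, E[T_i | X_0 = i] = 1/π_i (Kac's formula). Here π_1 = (8/15)/(5/18 + 8/15) = (8/15)/(73/90) = 48/73, so E[T_1 | X_0 = 1] = 1/π_1 = (5/18 + 8/15)/(8/15) = (73/90)/(8/15) = 73/48.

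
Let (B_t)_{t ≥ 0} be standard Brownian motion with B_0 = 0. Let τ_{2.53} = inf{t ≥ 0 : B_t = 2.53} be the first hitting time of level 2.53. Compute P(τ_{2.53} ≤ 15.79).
P(τ_{2.53} ≤ 15.79) = 2(1 − Φ(2.53/√15.79)) = 2(1 − Φ(0.6367)) ≈ 0.5243

By the reflection principle for standard BM, P(τ_b ≤ t) = 2 · P(B_t ≥ b). Since B_t ~ N(0, t), P(B_t ≥ 2.53) = 1 − Φ(2.53/√t) = 1 − Φ(2.53/√15.79) = 1 − Φ(0.6367) ≈ 0.26216. Doubling: P(τ_{2.53} ≤ 15.79) ≈ 2 · 0.26216 = 0.52432 ≈ 0.5243.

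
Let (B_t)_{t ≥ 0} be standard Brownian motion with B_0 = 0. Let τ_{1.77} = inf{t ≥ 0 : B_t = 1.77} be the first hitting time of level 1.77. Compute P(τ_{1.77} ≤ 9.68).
P(τ_{1.77} ≤ 9.68) = 2(1 − Φ(1.77/√9.68)) = 2(1 − Φ(0.5689)) ≈ 0.5694

By the reflection principle for standard BM, P(τ_b ≤ t) = 2 · P(B_t ≥ b). Since B_t ~ N(0, t), P(B_t ≥ 1.77) = 1 − Φ(1.77/√t) = 1 − Φ(1.77/√9.68) = 1 − Φ(0.5689) ≈ 0.28471. Doubling: P(τ_{1.77} ≤ 9.68) ≈ 2 · 0.28471 = 0.56942 ≈ 0.5694.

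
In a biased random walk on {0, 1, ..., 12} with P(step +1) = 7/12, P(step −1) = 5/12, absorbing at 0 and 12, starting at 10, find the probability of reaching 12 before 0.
P(hit 12 before 0) = (1 − (5/7)^10) / (1 − (5/7)^12) = 556782149/566547774

Let u_k denote P(reach 12 before 0 | start at k). Boundary: u_0 = 0, u_12 = 1. Recurrence: u_k = 7/12·u_{k+1} + 5/12·u_{k-1} for 1 ≤ k ≤ 11. Try u_k = A + B·r^k with r = q/p = (5/12)/(7/12) = 5/7. Substitution satisfies the recurrence; boundary conditions give:
  u_k = (1 − r^k) / (1 − r^N) = (1 − (5/7)^10) / (1 − (5/7)^12) = 556782149/566547774.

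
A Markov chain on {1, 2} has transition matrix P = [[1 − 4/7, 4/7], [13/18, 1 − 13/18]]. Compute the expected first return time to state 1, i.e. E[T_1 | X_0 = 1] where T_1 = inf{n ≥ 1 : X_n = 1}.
E[T_1 | X_0 = 1] = 1/π_1 = 163/91

For an irreducible recurrent Markov chain with stationary distribution π, E[T_i | X_0 = i] = 1/π_i (Kac's formula). Here π_1 = (13/18)/(4/7 + 13/18) = (13/18)/(163/126) = 91/163, so E[T_1 | X_0 = 1] = 1/π_1 = (4/7 + 13/18)/(13/18) = (163/126)/(13/18) = 163/91.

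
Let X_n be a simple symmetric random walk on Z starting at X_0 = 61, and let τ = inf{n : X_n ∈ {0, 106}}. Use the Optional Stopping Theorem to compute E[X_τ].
E[X_τ] = 61

X_n is a martingale and τ is a bounded-mean stopping time (indeed τ is finite a.s. with bounded expectation since the walk is in a bounded region). By the OST, E[X_τ] = E[X_0] = 61. Equivalently: E[X_τ] = 106 · P(hit 106 first) + 0 · P(hit 0 first) = 106 · (61/106) = 61.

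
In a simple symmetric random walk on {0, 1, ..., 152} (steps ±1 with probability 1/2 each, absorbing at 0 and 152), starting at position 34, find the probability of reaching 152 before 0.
P(hit 152 before 0) = 34/152 = 17/76

Let u_k = P(hit 152 before 0 | start at k). Then u_0 = 0, u_152 = 1, and u_k = u_{k-1}/2 + u_{k+1}/2 for 1 ≤ k ≤ 151. This harmonic recurrence is solved by u_k = k/152, giving u_34 = 34/152 = 17/76.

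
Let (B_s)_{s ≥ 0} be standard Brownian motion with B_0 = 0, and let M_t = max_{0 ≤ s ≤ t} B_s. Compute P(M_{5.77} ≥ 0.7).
P(M_{5.77} ≥ 0.7) = 2·P(B_{5.77} ≥ 0.7) = 2(1 − Φ(0.7/√5.77)) ≈ 0.7707

By the reflection principle for Brownian motion, P(M_t ≥ a) = 2 · P(B_t ≥ a) for a ≥ 0. Since B_t ~ N(0, t), P(B_t ≥ 0.7) = 1 − Φ(0.7/√t) = 1 − Φ(0.7/√5.77) = 1 − Φ(0.2914). So
  P(M_{5.77} ≥ 0.7) = 2(1 − Φ(0.2914)) ≈ 0.7707.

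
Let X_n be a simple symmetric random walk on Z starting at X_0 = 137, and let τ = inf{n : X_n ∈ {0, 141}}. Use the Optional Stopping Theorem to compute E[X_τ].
E[X_τ] = 137

X_n is a martingale and τ is a bounded-mean stopping time (indeed τ is finite a.s. with bounded expectation since the walk is in a bounded region). By the OST, E[X_τ] = E[X_0] = 137. Equivalently: E[X_τ] = 141 · P(hit 141 first) + 0 · P(hit 0 first) = 141 · (137/141) = 137.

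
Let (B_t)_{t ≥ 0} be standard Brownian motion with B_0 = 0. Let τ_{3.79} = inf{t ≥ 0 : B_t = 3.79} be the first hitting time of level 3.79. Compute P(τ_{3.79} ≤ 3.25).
P(τ_{3.79} ≤ 3.25) = 2(1 − Φ(3.79/√3.25)) = 2(1 − Φ(2.1023)) ≈ 0.0355

By the reflection principle for standard BM, P(τ_b ≤ t) = 2 · P(B_t ≥ b). Since B_t ~ N(0, t), P(B_t ≥ 3.79) = 1 − Φ(3.79/√t) = 1 − Φ(3.79/√3.25) = 1 − Φ(2.1023) ≈ 0.01776. Doubling: P(τ_{3.79} ≤ 3.25) ≈ 2 · 0.01776 = 0.03552 ≈ 0.0355.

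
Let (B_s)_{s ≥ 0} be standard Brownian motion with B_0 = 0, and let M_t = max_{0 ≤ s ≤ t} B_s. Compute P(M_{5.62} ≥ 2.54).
P(M_{5.62} ≥ 2.54) = 2·P(B_{5.62} ≥ 2.54) = 2(1 − Φ(2.54/√5.62)) ≈ 0.2840

By the reflection principle for Brownian motion, P(M_t ≥ a) = 2 · P(B_t ≥ a) for a ≥ 0. Since B_t ~ N(0, t), P(B_t ≥ 2.54) = 1 − Φ(2.54/√t) = 1 − Φ(2.54/√5.62) = 1 − Φ(1.0714). So
  P(M_{5.62} ≥ 2.54) = 2(1 − Φ(1.0714)) ≈ 0.2840.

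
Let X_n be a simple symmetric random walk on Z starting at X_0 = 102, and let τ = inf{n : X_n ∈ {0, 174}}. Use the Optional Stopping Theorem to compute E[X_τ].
E[X_τ] = 102

X_n is a martingale and τ is a bounded-mean stopping time (indeed τ is finite a.s. with bounded expectation since the walk is in a bounded region). By the OST, E[X_τ] = E[X_0] = 102. Equivalently: E[X_τ] = 174 · P(hit 174 first) + 0 · P(hit 0 first) = 174 · (102/174) = 102.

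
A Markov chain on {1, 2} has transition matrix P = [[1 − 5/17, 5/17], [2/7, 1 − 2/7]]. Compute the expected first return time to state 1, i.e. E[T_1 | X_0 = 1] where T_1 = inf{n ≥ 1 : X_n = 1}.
E[T_1 | X_0 = 1] = 1/π_1 = 69/34

For an irreducible recurrent Markov chain with stationary distribution π, E[T_i | X_0 = i] = 1/π_i (Kac's formula). Here π_1 = (2/7)/(5/17 + 2/7) = (2/7)/(69/119) = 34/69, so E[T_1 | X_0 = 1] = 1/π_1 = (5/17 + 2/7)/(2/7) = (69/119)/(2/7) = 69/34.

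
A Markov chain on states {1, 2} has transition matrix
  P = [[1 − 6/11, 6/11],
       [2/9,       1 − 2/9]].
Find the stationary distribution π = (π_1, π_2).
π_1 = 11/38, π_2 = 27/38

Solve πP = π with π_1 + π_2 = 1. From πP = π: π_1 · (1 − 6/11) + π_2 · 2/9 = π_1 ⇒ π_2 · 2/9 = π_1 · 6/11 ⇒ π_2/π_1 = (6/11)/(2/9) = 27/11. Together with π_1 + π_2 = 1:
  π_1 = (2/9)/(6/11 + 2/9) = (2/9)/(76/99) = 11/38,
  π_2 = (6/11)/(6/11 + 2/9) = (6/11)/(76/99) = 27/38.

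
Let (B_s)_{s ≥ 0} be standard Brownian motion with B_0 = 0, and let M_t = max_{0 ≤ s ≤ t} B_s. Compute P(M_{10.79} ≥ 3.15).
P(M_{10.79} ≥ 3.15) = 2·P(B_{10.79} ≥ 3.15) = 2(1 − Φ(3.15/√10.79)) ≈ 0.3376

By the reflection principle for Brownian motion, P(M_t ≥ a) = 2 · P(B_t ≥ a) for a ≥ 0. Since B_t ~ N(0, t), P(B_t ≥ 3.15) = 1 − Φ(3.15/√t) = 1 − Φ(3.15/√10.79) = 1 − Φ(0.9590). So
  P(M_{10.79} ≥ 3.15) = 2(1 − Φ(0.9590)) ≈ 0.3376.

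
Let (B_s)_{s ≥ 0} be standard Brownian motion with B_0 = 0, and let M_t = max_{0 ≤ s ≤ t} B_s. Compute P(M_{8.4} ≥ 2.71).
P(M_{8.4} ≥ 2.71) = 2·P(B_{8.4} ≥ 2.71) = 2(1 − Φ(2.71/√8.4)) ≈ 0.3498

By the reflection principle for Brownian motion, P(M_t ≥ a) = 2 · P(B_t ≥ a) for a ≥ 0. Since B_t ~ N(0, t), P(B_t ≥ 2.71) = 1 − Φ(2.71/√t) = 1 − Φ(2.71/√8.4) = 1 − Φ(0.9350). So
  P(M_{8.4} ≥ 2.71) = 2(1 − Φ(0.9350)) ≈ 0.3498.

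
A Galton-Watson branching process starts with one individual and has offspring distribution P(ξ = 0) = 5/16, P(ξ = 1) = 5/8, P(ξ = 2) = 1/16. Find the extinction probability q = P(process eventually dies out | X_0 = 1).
q = 1

Mean offspring μ = 0·5/16 + 1·5/8 + 2·1/16 = 3/4 ≤ 1. For μ ≤ 1 with offspring not concentrated at 1, the Galton-Watson process goes extinct almost surely, so q = 1.
(Algebraic check: The pgf is f(s) = 5/16 + 5/8·s + 1/16·s². The extinction probability q is the smallest fixed point of f in [0, 1]. Setting s = f(s):
  1/16·s² + (5/8 − 1)·s + 5/16 = 0
  1/16·s² − (5/16 + 1/16)·s + 5/16 = 0
which factors as (s − 1)·(1/16·s − 5/16) = 0, giving roots s = 1 and s = (5/16)/(1/16) = 5. Since 5 ≥ 1, the smallest root in [0, 1] is s = 1.)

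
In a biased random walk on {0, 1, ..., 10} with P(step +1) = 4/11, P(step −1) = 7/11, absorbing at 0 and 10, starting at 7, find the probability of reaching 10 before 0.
P(hit 10 before 0) = (1 − (7/4)^7) / (1 − (7/4)^10) = 17219392/93808891

Let u_k denote P(reach 10 before 0 | start at k). Boundary: u_0 = 0, u_10 = 1. Recurrence: u_k = 4/11·u_{k+1} + 7/11·u_{k-1} for 1 ≤ k ≤ 9. Try u_k = A + B·r^k with r = q/p = (7/11)/(4/11) = 7/4. Substitution satisfies the recurrence; boundary conditions give:
  u_k = (1 − r^k) / (1 − r^N) = (1 − (7/4)^7) / (1 − (7/4)^10) = 17219392/93808891.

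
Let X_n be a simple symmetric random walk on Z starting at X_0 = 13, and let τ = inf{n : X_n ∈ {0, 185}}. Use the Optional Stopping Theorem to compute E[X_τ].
E[X_τ] = 13

X_n is a martingale and τ is a bounded-mean stopping time (indeed τ is finite a.s. with bounded expectation since the walk is in a bounded region). By the OST, E[X_τ] = E[X_0] = 13. Equivalently: E[X_τ] = 185 · P(hit 185 first) + 0 · P(hit 0 first) = 185 · (13/185) = 13.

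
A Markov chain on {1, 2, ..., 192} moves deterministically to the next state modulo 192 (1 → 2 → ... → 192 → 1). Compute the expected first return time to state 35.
E[T_35 | X_0 = 35] = 192

The chain cycles deterministically, so starting at state 35 it returns in exactly 192 steps. Equivalently, the stationary distribution is uniform π_j = 1/192 for every state j, so by Kac's formula E[T_35] = 1/π_35 = 192.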